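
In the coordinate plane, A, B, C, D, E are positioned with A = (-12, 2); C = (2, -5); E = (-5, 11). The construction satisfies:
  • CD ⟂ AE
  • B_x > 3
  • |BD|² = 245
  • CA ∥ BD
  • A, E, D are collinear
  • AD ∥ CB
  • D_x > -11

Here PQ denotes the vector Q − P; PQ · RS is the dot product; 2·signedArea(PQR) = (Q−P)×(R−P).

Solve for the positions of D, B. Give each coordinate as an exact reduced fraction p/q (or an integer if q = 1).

B = (101/26, -67/26)
D = (-263/26, 115/26)

1. D_x = -263/26  [A, E, D are collinear ∩ CD ⟂ AE]
2. D_y = 115/26  [A, E, D are collinear ∩ CD ⟂ AE]
   → D = (-263/26, 115/26)
3. B_x = 101/26  [CA ∥ BD ∩ AD ∥ CB]
4. B_y = -67/26  [CA ∥ BD ∩ AD ∥ CB]
   → B = (101/26, -67/26)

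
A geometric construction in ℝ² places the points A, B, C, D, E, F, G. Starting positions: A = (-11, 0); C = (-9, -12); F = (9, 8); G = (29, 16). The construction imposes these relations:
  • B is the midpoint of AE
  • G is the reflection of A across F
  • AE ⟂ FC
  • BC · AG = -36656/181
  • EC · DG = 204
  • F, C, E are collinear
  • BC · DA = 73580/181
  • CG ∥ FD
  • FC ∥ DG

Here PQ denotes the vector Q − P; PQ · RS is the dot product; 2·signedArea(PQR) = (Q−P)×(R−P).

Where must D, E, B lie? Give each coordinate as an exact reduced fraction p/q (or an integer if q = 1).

B = (-1351/181, -576/181)
D = (47, 36)
E = (-711/181, -1152/181)

1. D_x = 47  [FC ∥ DG ∩ CG ∥ FD]
2. D_y = 36  [FC ∥ DG ∩ CG ∥ FD]
   → D = (47, 36)
3. E_x = -711/181  [F, C, E are collinear ∩ AE ⟂ FC]
4. E_y = -1152/181  [F, C, E are collinear ∩ AE ⟂ FC]
   → E = (-711/181, -1152/181)
5. B_x = -1351/181  [B is the midpoint of AE]
6. B_y = -576/181  [B is the midpoint of AE]
   → B = (-1351/181, -576/181)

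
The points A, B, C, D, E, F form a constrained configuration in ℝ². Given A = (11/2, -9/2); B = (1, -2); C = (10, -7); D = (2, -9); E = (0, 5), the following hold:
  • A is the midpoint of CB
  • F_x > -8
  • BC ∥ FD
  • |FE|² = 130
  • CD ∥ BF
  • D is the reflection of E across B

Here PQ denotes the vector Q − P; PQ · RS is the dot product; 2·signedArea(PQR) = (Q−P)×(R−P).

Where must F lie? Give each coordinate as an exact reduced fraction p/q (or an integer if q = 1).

1. F_x = -7  [BC ∥ FD ∩ CD ∥ BF]
2. F_y = -4  [BC ∥ FD ∩ CD ∥ BF]
   → F = (-7, -4)

F = (-7, -4)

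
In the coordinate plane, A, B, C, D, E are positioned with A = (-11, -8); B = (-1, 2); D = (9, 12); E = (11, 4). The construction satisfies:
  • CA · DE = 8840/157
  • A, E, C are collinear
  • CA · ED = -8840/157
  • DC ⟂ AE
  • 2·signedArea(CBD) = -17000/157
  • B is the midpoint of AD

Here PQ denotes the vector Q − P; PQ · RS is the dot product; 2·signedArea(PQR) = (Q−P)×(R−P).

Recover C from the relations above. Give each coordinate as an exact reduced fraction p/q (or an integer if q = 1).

1. C_x = 2013/157  [A, E, C are collinear ∩ DC ⟂ AE]
2. C_y = 784/157  [A, E, C are collinear ∩ DC ⟂ AE]
   → C = (2013/157, 784/157)

C = (2013/157, 784/157)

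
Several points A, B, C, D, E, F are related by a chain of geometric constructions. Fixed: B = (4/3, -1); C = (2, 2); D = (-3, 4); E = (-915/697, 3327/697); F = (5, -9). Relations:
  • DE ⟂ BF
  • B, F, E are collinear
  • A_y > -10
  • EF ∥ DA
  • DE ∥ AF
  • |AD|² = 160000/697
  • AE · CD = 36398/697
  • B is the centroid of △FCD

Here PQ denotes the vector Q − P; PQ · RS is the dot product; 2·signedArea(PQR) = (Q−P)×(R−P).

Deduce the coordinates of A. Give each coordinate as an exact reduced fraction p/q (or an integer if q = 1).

A = (2309/697, -6812/697)

1. A_x = 2309/697  [DE ∥ AF ∩ EF ∥ DA]
2. A_y = -6812/697  [DE ∥ AF ∩ EF ∥ DA]
   → A = (2309/697, -6812/697)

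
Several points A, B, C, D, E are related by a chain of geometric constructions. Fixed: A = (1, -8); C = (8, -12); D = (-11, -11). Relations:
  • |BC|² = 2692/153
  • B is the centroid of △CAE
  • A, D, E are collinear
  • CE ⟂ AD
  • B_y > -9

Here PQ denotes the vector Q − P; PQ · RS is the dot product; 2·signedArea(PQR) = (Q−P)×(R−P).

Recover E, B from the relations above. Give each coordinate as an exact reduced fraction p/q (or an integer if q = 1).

B = (266/51, -452/51)
E = (113/17, -112/17)

1. E_x = 113/17  [A, D, E are collinear ∩ CE ⟂ AD]
2. E_y = -112/17  [A, D, E are collinear ∩ CE ⟂ AD]
   → E = (113/17, -112/17)
3. B_x = 266/51  [B is the centroid of △CAE]
4. B_y = -452/51  [B is the centroid of △CAE]
   → B = (266/51, -452/51)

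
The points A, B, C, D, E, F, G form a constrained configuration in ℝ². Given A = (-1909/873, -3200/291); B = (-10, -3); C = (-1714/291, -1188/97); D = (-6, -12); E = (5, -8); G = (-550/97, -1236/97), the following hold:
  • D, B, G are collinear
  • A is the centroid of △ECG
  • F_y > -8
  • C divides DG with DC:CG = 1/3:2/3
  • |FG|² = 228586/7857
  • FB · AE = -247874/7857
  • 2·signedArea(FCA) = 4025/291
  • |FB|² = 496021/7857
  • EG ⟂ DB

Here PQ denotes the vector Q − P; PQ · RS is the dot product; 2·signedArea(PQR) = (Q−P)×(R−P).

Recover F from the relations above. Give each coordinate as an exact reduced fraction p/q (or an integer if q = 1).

1. F_x = -3169/873  [FB · AE = -247874/7857 ∩ 2·signedArea(FCA) = 4025/291]
2. F_y = -2255/291  [FB · AE = -247874/7857 ∩ 2·signedArea(FCA) = 4025/291]
   → F = (-3169/873, -2255/291)

F = (-3169/873, -2255/291)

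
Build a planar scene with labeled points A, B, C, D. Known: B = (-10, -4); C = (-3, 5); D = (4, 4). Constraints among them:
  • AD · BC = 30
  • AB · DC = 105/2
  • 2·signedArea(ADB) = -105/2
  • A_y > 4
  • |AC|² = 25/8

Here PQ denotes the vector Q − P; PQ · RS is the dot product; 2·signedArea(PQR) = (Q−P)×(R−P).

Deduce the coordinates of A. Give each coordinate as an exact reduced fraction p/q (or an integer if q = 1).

1. A_x = -5/4  [2·signedArea(ADB) = -105/2 ∩ AD · BC = 30]
2. A_y = 19/4  [2·signedArea(ADB) = -105/2 ∩ AD · BC = 30]
   → A = (-5/4, 19/4)

A = (-5/4, 19/4)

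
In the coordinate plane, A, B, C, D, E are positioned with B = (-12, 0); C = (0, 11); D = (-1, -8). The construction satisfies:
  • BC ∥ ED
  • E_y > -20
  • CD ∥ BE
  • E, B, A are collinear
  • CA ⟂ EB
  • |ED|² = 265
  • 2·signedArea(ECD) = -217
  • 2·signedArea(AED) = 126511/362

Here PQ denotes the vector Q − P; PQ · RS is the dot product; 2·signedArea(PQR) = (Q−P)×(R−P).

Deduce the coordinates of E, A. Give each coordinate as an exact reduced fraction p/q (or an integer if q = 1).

A = (-4123/362, 4199/362)
E = (-13, -19)

1. E_x = -13  [BC ∥ ED ∩ CD ∥ BE]
2. E_y = -19  [BC ∥ ED ∩ CD ∥ BE]
   → E = (-13, -19)
3. A_x = -4123/362  [E, B, A are collinear ∩ CA ⟂ EB]
4. A_y = 4199/362  [E, B, A are collinear ∩ CA ⟂ EB]
   → A = (-4123/362, 4199/362)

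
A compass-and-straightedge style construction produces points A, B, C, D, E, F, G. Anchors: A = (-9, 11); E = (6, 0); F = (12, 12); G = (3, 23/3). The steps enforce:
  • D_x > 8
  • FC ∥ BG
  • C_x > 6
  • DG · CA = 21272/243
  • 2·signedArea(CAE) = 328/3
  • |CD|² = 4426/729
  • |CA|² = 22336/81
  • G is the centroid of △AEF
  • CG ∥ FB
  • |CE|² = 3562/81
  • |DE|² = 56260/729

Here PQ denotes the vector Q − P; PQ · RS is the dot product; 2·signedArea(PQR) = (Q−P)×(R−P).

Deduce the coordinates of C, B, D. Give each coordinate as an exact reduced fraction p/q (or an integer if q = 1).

1. C_x = 7  [line 11·x + 15·y + -526/3 = 0 ∩ |CA|² = 22336/81]
2. C_y = 59/9  [line 11·x + 15·y + -526/3 = 0 ∩ |CA|² = 22336/81]
   → C = (7, 59/9)
3. B_x = 8  [FC ∥ BG ∩ CG ∥ FB]
4. B_y = 118/9  [FC ∥ BG ∩ CG ∥ FB]
   → B = (8, 118/9)
5. D_x = 26/3  [line 16·x + -40/9·y + -24656/243 = 0 ∩ |CD|² = 4426/729]
6. D_y = 226/27  [line 16·x + -40/9·y + -24656/243 = 0 ∩ |CD|² = 4426/729]
   → D = (26/3, 226/27)

B = (8, 118/9)
C = (7, 59/9)
D = (26/3, 226/27)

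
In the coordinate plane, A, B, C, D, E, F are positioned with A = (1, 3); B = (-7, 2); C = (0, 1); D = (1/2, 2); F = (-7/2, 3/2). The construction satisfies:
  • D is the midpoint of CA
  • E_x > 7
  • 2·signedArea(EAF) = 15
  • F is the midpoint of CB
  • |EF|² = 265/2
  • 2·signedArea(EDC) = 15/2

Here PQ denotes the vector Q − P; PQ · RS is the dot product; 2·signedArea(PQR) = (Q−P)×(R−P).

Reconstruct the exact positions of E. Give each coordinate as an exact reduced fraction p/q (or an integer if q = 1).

E = (8, 2)

1. E_x = 8  [2·signedArea(EAF) = 15 ∩ 2·signedArea(EDC) = 15/2]
2. E_y = 2  [2·signedArea(EAF) = 15 ∩ 2·signedArea(EDC) = 15/2]
   → E = (8, 2)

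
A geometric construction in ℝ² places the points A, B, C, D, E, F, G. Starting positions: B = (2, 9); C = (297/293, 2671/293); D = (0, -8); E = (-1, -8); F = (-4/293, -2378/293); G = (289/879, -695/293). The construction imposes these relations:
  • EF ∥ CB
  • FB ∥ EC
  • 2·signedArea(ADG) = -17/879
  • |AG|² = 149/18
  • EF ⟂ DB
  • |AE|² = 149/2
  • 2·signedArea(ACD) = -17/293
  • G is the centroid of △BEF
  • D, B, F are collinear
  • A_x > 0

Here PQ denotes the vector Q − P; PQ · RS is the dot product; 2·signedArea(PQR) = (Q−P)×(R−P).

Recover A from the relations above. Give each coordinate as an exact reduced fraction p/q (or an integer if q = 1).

1. A_x = 1/2  [2·signedArea(ACD) = -17/293 ∩ 2·signedArea(ADG) = -17/879]
2. A_y = 1/2  [2·signedArea(ACD) = -17/293 ∩ 2·signedArea(ADG) = -17/879]
   → A = (1/2, 1/2)

A = (1/2, 1/2)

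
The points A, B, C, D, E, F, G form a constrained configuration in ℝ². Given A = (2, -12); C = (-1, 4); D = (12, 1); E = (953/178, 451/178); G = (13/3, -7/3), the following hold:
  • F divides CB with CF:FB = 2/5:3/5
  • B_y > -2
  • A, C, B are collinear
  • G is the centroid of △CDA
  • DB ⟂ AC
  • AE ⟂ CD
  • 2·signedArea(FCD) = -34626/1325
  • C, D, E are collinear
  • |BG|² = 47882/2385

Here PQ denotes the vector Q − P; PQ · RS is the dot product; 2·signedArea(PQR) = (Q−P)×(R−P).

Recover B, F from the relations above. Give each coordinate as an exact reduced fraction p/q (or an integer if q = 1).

1. B_x = -4/265  [A, C, B are collinear ∩ DB ⟂ AC]
2. B_y = -332/265  [A, C, B are collinear ∩ DB ⟂ AC]
   → B = (-4/265, -332/265)
3. F_x = -803/1325  [F divides CB with CF:FB = 2/5:3/5]
4. F_y = 2516/1325  [F divides CB with CF:FB = 2/5:3/5]
   → F = (-803/1325, 2516/1325)

B = (-4/265, -332/265)
F = (-803/1325, 2516/1325)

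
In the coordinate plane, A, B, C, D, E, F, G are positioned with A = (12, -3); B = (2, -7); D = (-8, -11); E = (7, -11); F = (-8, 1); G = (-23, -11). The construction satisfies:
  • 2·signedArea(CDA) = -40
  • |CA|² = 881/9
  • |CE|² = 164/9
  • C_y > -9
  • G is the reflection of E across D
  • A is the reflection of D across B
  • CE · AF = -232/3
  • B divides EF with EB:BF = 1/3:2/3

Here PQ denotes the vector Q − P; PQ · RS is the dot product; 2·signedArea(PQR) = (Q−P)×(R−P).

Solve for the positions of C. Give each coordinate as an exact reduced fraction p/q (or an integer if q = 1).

1. C_x = 11/3  [2·signedArea(CDA) = -40 ∩ CE · AF = -232/3]
2. C_y = -25/3  [2·signedArea(CDA) = -40 ∩ CE · AF = -232/3]
   → C = (11/3, -25/3)

C = (11/3, -25/3)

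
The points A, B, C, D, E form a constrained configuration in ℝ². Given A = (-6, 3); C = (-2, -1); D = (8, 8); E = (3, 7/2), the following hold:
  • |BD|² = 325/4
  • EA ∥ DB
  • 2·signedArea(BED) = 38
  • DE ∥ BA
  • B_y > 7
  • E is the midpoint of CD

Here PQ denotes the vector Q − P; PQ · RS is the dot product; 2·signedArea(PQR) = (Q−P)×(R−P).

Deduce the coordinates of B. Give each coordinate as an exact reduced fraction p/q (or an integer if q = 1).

1. B_x = -1  [DE ∥ BA ∩ EA ∥ DB]
2. B_y = 15/2  [DE ∥ BA ∩ EA ∥ DB]
   → B = (-1, 15/2)

B = (-1, 15/2)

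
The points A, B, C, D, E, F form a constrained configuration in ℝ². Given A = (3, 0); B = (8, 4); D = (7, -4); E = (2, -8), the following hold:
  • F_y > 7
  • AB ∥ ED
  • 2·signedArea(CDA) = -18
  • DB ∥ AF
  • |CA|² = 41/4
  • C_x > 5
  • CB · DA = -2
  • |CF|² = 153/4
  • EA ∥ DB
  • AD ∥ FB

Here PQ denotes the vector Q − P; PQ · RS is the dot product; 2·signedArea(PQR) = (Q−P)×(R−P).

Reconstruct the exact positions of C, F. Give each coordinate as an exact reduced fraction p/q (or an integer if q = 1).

C = (11/2, 2)
F = (4, 8)

1. C_x = 11/2  [2·signedArea(CDA) = -18 ∩ CB · DA = -2]
2. C_y = 2  [2·signedArea(CDA) = -18 ∩ CB · DA = -2]
   → C = (11/2, 2)
3. F_x = 4  [AD ∥ FB ∩ DB ∥ AF]
4. F_y = 8  [AD ∥ FB ∩ DB ∥ AF]
   → F = (4, 8)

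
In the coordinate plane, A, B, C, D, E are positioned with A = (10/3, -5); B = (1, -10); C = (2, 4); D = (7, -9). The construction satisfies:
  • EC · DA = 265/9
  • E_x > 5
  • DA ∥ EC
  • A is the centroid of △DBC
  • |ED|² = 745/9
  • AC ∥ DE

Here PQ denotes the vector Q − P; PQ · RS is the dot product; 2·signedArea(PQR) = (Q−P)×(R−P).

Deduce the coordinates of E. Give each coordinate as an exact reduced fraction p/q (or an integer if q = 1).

1. E_x = 17/3  [DA ∥ EC ∩ AC ∥ DE]
2. E_y = 0  [DA ∥ EC ∩ AC ∥ DE]
   → E = (17/3, 0)

E = (17/3, 0)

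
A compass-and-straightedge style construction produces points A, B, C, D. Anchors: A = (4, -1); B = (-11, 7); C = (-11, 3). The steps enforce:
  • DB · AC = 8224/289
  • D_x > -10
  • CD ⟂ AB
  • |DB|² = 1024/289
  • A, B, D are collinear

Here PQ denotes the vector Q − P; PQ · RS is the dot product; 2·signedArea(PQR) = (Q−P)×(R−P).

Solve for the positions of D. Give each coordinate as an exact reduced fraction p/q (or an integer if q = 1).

D = (-2699/289, 1767/289)

1. D_x = -2699/289  [A, B, D are collinear ∩ CD ⟂ AB]
2. D_y = 1767/289  [A, B, D are collinear ∩ CD ⟂ AB]
   → D = (-2699/289, 1767/289)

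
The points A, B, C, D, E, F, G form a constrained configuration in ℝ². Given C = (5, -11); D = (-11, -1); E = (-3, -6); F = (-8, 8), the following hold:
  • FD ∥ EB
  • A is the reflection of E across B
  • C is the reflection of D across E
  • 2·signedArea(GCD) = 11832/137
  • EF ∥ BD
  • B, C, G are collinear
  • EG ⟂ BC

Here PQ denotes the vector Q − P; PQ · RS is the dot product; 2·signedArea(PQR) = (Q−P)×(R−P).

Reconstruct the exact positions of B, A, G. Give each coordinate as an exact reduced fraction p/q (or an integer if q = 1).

1. B_x = -6  [EF ∥ BD ∩ FD ∥ EB]
2. B_y = -15  [EF ∥ BD ∩ FD ∥ EB]
   → B = (-6, -15)
3. A_x = -9  [A is the reflection of E across B]
4. A_y = -24  [A is the reflection of E across B]
   → A = (-9, -24)
5. G_x = -63/137  [B, C, G are collinear ∩ EG ⟂ BC]
6. G_y = -1779/137  [B, C, G are collinear ∩ EG ⟂ BC]
   → G = (-63/137, -1779/137)

A = (-9, -24)
B = (-6, -15)
G = (-63/137, -1779/137)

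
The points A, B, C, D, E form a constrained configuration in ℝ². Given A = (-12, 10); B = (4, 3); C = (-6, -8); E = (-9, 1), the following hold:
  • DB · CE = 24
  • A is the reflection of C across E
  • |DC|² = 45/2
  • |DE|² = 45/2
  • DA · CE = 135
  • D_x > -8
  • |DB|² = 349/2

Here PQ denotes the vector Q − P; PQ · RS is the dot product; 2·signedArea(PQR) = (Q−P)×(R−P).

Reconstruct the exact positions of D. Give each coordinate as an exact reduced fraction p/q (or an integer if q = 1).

1. D_x = -15/2  [line 3·x + -9·y + -9 = 0 ∩ |DE|² = 45/2]
2. D_y = -7/2  [line 3·x + -9·y + -9 = 0 ∩ |DE|² = 45/2]
   → D = (-15/2, -7/2)

D = (-15/2, -7/2)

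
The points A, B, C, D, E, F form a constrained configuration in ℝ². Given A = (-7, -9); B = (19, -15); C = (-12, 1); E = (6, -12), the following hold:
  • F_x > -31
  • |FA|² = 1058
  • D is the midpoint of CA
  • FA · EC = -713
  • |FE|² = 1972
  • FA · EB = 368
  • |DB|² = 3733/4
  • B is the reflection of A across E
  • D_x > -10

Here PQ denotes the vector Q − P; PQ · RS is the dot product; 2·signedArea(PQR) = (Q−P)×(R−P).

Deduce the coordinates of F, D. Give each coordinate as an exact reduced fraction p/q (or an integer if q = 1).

1. F_x = -30  [FA · EC = -713 ∩ FA · EB = 368]
2. F_y = 14  [FA · EC = -713 ∩ FA · EB = 368]
   → F = (-30, 14)
3. D_x = -19/2  [D is the midpoint of CA]
4. D_y = -4  [D is the midpoint of CA]
   → D = (-19/2, -4)

D = (-19/2, -4)
F = (-30, 14)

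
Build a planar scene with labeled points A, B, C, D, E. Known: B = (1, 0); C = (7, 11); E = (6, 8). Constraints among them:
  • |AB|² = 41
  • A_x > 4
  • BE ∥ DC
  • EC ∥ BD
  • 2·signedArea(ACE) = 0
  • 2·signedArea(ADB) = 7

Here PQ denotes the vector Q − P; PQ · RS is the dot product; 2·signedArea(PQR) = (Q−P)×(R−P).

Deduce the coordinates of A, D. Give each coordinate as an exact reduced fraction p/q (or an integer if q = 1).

A = (5, 5)
D = (2, 3)

1. A_x = 5  [line 3·x + -1·y + -10 = 0 ∩ |AB|² = 41]
2. A_y = 5  [line 3·x + -1·y + -10 = 0 ∩ |AB|² = 41]
   → A = (5, 5)
3. D_x = 2  [BE ∥ DC ∩ EC ∥ BD]
4. D_y = 3  [BE ∥ DC ∩ EC ∥ BD]
   → D = (2, 3)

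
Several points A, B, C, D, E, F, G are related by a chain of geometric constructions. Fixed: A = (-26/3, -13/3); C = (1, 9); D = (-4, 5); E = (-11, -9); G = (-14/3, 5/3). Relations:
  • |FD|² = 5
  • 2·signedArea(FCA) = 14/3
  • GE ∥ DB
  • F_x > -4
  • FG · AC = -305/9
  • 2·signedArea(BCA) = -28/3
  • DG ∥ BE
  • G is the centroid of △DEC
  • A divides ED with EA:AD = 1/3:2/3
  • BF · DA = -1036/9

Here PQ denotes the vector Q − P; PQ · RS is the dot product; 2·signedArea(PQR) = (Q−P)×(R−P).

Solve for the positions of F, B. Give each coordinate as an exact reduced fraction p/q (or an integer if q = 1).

B = (-31/3, -17/3)
F = (-3, 3)

1. F_x = -3  [2·signedArea(FCA) = 14/3 ∩ FG · AC = -305/9]
2. F_y = 3  [2·signedArea(FCA) = 14/3 ∩ FG · AC = -305/9]
   → F = (-3, 3)
3. B_x = -31/3  [DG ∥ BE ∩ GE ∥ DB]
4. B_y = -17/3  [DG ∥ BE ∩ GE ∥ DB]
   → B = (-31/3, -17/3)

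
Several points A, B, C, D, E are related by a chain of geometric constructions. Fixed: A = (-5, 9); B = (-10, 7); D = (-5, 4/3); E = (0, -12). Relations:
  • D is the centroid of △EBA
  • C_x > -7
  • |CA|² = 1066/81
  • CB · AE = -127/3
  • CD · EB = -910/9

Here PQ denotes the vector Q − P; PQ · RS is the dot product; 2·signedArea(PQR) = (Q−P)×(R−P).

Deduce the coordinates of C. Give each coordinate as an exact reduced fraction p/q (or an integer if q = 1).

C = (-20/3, 52/9)

1. C_x = -20/3  [CD · EB = -910/9 ∩ CB · AE = -127/3]
2. C_y = 52/9  [CD · EB = -910/9 ∩ CB · AE = -127/3]
   → C = (-20/3, 52/9)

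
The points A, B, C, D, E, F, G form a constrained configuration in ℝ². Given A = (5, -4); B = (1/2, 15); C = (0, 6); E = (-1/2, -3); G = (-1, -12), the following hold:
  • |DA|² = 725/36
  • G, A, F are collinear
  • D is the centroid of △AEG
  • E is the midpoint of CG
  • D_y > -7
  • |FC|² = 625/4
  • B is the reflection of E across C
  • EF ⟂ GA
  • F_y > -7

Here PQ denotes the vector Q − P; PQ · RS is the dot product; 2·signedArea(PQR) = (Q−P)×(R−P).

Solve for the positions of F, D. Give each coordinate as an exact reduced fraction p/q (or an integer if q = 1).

1. F_x = 7/2  [G, A, F are collinear ∩ EF ⟂ GA]
2. F_y = -6  [G, A, F are collinear ∩ EF ⟂ GA]
   → F = (7/2, -6)
3. D_x = 7/6  [D is the centroid of △AEG]
4. D_y = -19/3  [D is the centroid of △AEG]
   → D = (7/6, -19/3)

D = (7/6, -19/3)
F = (7/2, -6)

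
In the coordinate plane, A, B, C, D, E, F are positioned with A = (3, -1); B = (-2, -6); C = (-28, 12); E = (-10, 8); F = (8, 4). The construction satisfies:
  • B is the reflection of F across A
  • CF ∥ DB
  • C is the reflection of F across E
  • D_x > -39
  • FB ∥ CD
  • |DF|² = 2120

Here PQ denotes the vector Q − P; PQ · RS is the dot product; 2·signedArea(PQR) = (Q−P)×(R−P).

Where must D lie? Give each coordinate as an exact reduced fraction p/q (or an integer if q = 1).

D = (-38, 2)

1. D_x = -38  [CF ∥ DB ∩ FB ∥ CD]
2. D_y = 2  [CF ∥ DB ∩ FB ∥ CD]
   → D = (-38, 2)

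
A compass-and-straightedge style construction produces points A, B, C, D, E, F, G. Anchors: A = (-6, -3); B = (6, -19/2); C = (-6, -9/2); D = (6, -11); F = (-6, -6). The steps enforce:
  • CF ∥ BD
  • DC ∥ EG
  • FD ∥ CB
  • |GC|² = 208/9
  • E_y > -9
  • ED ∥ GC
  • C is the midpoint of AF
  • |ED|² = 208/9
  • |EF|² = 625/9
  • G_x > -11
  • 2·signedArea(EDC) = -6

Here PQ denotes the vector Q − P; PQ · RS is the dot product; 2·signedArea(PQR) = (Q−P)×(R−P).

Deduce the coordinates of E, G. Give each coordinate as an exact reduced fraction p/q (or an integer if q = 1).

1. E_x = 2  [line -13/2·x + -12·y + -87 = 0 ∩ |ED|² = 208/9]
2. E_y = -25/3  [line -13/2·x + -12·y + -87 = 0 ∩ |ED|² = 208/9]
   → E = (2, -25/3)
3. G_x = -10  [ED ∥ GC ∩ DC ∥ EG]
4. G_y = -11/6  [ED ∥ GC ∩ DC ∥ EG]
   → G = (-10, -11/6)

E = (2, -25/3)
G = (-10, -11/6)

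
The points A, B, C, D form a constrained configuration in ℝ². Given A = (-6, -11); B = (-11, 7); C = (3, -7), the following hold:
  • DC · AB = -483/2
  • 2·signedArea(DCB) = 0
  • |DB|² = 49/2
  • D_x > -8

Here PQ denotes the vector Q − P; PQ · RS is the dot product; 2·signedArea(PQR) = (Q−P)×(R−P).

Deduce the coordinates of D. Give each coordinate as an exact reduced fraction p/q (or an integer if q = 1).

D = (-15/2, 7/2)

1. D_x = -15/2  [2·signedArea(DCB) = 0 ∩ DC · AB = -483/2]
2. D_y = 7/2  [2·signedArea(DCB) = 0 ∩ DC · AB = -483/2]
   → D = (-15/2, 7/2)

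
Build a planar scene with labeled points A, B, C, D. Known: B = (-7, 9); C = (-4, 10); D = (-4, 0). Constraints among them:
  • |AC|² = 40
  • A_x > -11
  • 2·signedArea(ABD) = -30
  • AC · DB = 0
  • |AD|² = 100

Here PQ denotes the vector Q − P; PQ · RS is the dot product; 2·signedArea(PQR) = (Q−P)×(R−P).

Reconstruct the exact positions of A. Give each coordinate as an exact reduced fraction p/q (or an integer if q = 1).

1. A_x = -10  [AC · DB = 0 ∩ 2·signedArea(ABD) = -30]
2. A_y = 8  [AC · DB = 0 ∩ 2·signedArea(ABD) = -30]
   → A = (-10, 8)

A = (-10, 8)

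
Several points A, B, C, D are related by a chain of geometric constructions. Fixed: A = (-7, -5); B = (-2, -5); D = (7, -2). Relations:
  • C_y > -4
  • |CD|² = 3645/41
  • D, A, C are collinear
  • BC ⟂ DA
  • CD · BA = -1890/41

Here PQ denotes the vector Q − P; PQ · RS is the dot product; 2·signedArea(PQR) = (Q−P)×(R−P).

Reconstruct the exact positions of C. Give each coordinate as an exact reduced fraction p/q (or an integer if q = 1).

1. C_x = -91/41  [D, A, C are collinear ∩ BC ⟂ DA]
2. C_y = -163/41  [D, A, C are collinear ∩ BC ⟂ DA]
   → C = (-91/41, -163/41)

C = (-91/41, -163/41)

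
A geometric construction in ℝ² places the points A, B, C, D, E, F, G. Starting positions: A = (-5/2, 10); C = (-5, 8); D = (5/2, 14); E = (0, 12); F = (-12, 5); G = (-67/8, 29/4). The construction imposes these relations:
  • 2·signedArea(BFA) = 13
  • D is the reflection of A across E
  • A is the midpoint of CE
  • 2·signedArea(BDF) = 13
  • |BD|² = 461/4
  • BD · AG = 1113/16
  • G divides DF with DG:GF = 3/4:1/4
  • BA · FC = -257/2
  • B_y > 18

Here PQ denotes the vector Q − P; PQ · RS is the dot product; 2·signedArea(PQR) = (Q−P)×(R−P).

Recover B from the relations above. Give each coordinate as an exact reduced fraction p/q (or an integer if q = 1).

1. B_x = 12  [2·signedArea(BFA) = 13 ∩ BD · AG = 1113/16]
2. B_y = 19  [2·signedArea(BFA) = 13 ∩ BD · AG = 1113/16]
   → B = (12, 19)

B = (12, 19)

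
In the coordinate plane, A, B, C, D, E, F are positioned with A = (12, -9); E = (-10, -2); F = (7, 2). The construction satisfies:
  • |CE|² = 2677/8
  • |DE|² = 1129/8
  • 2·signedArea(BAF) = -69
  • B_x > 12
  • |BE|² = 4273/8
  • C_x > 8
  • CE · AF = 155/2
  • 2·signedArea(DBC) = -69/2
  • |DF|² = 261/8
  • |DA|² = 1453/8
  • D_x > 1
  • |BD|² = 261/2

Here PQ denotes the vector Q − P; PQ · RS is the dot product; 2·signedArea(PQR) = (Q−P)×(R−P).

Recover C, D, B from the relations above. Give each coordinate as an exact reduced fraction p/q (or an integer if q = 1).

B = (49/4, 17/4)
C = (33/4, -3/4)
D = (7/4, -1/4)

1. C_x = 33/4  [line 5·x + -11·y + -99/2 = 0 ∩ |CE|² = 2677/8]
2. C_y = -3/4  [line 5·x + -11·y + -99/2 = 0 ∩ |CE|² = 2677/8]
   → C = (33/4, -3/4)
3. B_x = 49/4  [line -11·x + -5·y + 156 = 0 ∩ |BE|² = 4273/8]
4. B_y = 17/4  [line -11·x + -5·y + 156 = 0 ∩ |BE|² = 4273/8]
   → B = (49/4, 17/4)
5. D_x = 7/4  [line 5·x + -4·y + -39/4 = 0 ∩ |DE|² = 1129/8]
6. D_y = -1/4  [line 5·x + -4·y + -39/4 = 0 ∩ |DE|² = 1129/8]
   → D = (7/4, -1/4)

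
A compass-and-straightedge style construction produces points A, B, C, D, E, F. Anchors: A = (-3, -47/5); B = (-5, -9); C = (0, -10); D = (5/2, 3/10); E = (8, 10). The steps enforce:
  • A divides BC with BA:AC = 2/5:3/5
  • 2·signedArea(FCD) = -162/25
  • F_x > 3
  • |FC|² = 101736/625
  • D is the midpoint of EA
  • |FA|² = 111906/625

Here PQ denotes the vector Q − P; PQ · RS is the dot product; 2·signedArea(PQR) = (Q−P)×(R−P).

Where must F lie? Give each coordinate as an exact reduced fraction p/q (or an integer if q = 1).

F = (18/5, 56/25)

1. F_x = 18/5  [line -103/10·x + 5/2·y + 787/25 = 0 ∩ |FC|² = 101736/625]
2. F_y = 56/25  [line -103/10·x + 5/2·y + 787/25 = 0 ∩ |FC|² = 101736/625]
   → F = (18/5, 56/25)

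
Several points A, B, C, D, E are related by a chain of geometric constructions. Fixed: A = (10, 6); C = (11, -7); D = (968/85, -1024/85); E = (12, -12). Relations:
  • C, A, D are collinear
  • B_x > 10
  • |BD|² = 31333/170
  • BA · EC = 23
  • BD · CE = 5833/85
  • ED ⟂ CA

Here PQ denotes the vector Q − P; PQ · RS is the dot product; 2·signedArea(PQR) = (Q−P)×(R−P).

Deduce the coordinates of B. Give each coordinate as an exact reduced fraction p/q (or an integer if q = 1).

1. B_x = 21/2  [line 1·x + -5·y + -3 = 0 ∩ |BD|² = 31333/170]
2. B_y = 3/2  [line 1·x + -5·y + -3 = 0 ∩ |BD|² = 31333/170]
   → B = (21/2, 3/2)

B = (21/2, 3/2)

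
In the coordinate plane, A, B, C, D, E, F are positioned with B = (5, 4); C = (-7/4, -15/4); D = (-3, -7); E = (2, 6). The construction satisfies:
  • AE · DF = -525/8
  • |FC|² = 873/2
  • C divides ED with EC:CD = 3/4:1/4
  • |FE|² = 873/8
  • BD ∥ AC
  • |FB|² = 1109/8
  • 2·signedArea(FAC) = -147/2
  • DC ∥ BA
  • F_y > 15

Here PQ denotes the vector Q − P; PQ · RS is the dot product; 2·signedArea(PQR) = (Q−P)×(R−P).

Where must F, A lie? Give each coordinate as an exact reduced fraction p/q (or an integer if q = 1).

1. A_x = 25/4  [BD ∥ AC ∩ DC ∥ BA]
2. A_y = 29/4  [BD ∥ AC ∩ DC ∥ BA]
   → A = (25/4, 29/4)
3. F_x = 23/4  [2·signedArea(FAC) = -147/2 ∩ AE · DF = -525/8]
4. F_y = 63/4  [2·signedArea(FAC) = -147/2 ∩ AE · DF = -525/8]
   → F = (23/4, 63/4)

A = (25/4, 29/4)
F = (23/4, 63/4)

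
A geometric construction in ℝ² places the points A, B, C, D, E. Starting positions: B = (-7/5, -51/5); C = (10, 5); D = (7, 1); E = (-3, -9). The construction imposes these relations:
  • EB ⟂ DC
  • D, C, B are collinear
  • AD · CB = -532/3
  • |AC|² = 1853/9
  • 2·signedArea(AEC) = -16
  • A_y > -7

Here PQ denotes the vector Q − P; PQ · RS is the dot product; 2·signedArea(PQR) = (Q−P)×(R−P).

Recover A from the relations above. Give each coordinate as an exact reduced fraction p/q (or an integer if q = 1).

A = (13/15, -91/15)

1. A_x = 13/15  [2·signedArea(AEC) = -16 ∩ AD · CB = -532/3]
2. A_y = -91/15  [2·signedArea(AEC) = -16 ∩ AD · CB = -532/3]
   → A = (13/15, -91/15)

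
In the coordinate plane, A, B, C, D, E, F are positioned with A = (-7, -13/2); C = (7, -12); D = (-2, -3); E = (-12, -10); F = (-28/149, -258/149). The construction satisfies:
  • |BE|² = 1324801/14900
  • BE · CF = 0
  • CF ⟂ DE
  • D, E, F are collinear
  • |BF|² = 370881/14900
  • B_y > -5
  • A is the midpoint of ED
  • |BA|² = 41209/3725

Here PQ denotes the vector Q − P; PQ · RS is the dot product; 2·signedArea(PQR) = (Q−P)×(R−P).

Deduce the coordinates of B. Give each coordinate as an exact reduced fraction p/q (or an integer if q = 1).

B = (-637/149, -6843/1490)

1. B_x = -637/149  [line 1071/149·x + -1530/149·y + -2448/149 = 0 ∩ |BE|² = 1324801/14900]
2. B_y = -6843/1490  [line 1071/149·x + -1530/149·y + -2448/149 = 0 ∩ |BE|² = 1324801/14900]
   → B = (-637/149, -6843/1490)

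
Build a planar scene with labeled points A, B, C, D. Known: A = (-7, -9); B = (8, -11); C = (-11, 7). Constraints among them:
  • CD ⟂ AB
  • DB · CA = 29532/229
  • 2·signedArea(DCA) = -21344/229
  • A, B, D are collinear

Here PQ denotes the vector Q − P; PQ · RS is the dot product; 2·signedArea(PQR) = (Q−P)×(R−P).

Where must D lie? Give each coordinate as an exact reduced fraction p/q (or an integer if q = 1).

D = (-2983/229, -1877/229)

1. D_x = -2983/229  [A, B, D are collinear ∩ CD ⟂ AB]
2. D_y = -1877/229  [A, B, D are collinear ∩ CD ⟂ AB]
   → D = (-2983/229, -1877/229)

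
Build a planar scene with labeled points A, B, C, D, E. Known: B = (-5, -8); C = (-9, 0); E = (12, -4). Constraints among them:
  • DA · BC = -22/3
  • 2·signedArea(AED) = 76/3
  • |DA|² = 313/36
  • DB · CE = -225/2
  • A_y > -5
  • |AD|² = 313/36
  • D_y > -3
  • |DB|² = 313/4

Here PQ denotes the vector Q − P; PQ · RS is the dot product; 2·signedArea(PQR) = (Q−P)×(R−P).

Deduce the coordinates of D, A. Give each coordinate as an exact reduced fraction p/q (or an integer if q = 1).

1. D_x = 3/2  [line -21·x + 4·y + 79/2 = 0 ∩ |DB|² = 313/4]
2. D_y = -2  [line -21·x + 4·y + 79/2 = 0 ∩ |DB|² = 313/4]
   → D = (3/2, -2)
3. A_x = -2/3  [DA · BC = -22/3 ∩ 2·signedArea(AED) = 76/3]
4. A_y = -4  [DA · BC = -22/3 ∩ 2·signedArea(AED) = 76/3]
   → A = (-2/3, -4)

A = (-2/3, -4)
D = (3/2, -2)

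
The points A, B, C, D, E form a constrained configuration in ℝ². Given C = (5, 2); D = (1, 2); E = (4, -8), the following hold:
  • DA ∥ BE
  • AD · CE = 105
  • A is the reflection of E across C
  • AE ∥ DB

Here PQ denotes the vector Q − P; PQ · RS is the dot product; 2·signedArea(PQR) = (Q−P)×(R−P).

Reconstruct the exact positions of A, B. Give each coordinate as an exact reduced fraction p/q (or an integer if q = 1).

A = (6, 12)
B = (-1, -18)

1. A_x = 6  [A is the reflection of E across C]
2. A_y = 12  [A is the reflection of E across C]
   → A = (6, 12)
3. B_x = -1  [DA ∥ BE ∩ AE ∥ DB]
4. B_y = -18  [DA ∥ BE ∩ AE ∥ DB]
   → B = (-1, -18)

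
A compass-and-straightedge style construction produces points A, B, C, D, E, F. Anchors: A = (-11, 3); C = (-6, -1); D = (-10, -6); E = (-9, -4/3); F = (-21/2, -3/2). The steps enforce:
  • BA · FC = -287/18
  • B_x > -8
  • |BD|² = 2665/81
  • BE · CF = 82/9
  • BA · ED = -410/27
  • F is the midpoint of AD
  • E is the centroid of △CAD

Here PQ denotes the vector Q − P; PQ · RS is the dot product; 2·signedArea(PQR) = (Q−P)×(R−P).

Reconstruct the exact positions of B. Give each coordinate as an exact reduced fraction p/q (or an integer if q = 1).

1. B_x = -7  [BE · CF = 82/9 ∩ BA · ED = -410/27]
2. B_y = -10/9  [BE · CF = 82/9 ∩ BA · ED = -410/27]
   → B = (-7, -10/9)

B = (-7, -10/9)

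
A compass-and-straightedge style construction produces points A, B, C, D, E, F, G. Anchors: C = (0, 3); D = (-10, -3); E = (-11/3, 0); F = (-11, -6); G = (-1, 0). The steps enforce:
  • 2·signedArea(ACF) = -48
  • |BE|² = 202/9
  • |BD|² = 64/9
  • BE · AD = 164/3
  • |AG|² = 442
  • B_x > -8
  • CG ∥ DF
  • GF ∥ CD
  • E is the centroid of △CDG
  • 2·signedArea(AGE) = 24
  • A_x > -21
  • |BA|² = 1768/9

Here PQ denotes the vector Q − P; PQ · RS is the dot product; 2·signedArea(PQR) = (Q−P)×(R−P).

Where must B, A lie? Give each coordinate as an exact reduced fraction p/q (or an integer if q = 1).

A = (-20, -9)
B = (-22/3, -3)

1. A_x = -20  [2·signedArea(AGE) = 24 ∩ 2·signedArea(ACF) = -48]
2. A_y = -9  [2·signedArea(AGE) = 24 ∩ 2·signedArea(ACF) = -48]
   → A = (-20, -9)
3. B_x = -22/3  [line -10·x + -6·y + -274/3 = 0 ∩ |BD|² = 64/9]
4. B_y = -3  [line -10·x + -6·y + -274/3 = 0 ∩ |BD|² = 64/9]
   → B = (-22/3, -3)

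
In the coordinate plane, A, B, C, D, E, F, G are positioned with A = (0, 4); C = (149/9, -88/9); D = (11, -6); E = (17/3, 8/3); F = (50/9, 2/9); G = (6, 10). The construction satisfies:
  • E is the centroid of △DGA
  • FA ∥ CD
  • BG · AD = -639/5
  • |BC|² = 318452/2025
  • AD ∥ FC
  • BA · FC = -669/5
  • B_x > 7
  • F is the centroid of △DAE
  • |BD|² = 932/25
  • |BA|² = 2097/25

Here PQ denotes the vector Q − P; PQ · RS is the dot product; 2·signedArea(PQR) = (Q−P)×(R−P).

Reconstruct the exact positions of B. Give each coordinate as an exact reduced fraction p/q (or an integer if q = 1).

1. B_x = 39/5  [line -11·x + 10·y + 469/5 = 0 ∩ |BA|² = 2097/25]
2. B_y = -4/5  [line -11·x + 10·y + 469/5 = 0 ∩ |BA|² = 2097/25]
   → B = (39/5, -4/5)

B = (39/5, -4/5)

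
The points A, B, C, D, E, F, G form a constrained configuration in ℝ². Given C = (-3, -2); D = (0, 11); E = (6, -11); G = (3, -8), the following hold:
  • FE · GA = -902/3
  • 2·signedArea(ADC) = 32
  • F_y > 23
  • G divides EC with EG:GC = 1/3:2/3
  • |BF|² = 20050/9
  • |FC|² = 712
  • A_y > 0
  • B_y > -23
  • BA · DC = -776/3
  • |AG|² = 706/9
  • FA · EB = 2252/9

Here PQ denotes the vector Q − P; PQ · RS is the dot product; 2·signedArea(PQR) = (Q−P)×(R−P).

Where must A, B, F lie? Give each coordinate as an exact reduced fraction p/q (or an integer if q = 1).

1. A_x = 0  [line 13·x + -3·y + 1 = 0 ∩ |AG|² = 706/9]
2. A_y = 1/3  [line 13·x + -3·y + 1 = 0 ∩ |AG|² = 706/9]
   → A = (0, 1/3)
3. F_x = 3  [line 3·x + -25/3·y + 191 = 0 ∩ |FC|² = 712]
4. F_y = 24  [line 3·x + -25/3·y + 191 = 0 ∩ |FC|² = 712]
   → F = (3, 24)
5. B_x = 12  [BA · DC = -776/3 ∩ FA · EB = 2252/9]
6. B_y = -67/3  [BA · DC = -776/3 ∩ FA · EB = 2252/9]
   → B = (12, -67/3)

A = (0, 1/3)
B = (12, -67/3)
F = (3, 24)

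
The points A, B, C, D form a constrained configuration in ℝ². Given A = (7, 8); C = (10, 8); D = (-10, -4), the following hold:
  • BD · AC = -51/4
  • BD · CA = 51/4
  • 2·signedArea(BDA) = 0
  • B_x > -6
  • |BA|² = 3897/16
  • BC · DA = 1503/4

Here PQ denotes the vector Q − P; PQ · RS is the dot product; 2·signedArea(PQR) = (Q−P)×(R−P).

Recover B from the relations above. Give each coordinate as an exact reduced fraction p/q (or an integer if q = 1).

1. B_x = -23/4  [2·signedArea(BDA) = 0 ∩ BD · CA = 51/4]
2. B_y = -1  [2·signedArea(BDA) = 0 ∩ BD · CA = 51/4]
   → B = (-23/4, -1)

B = (-23/4, -1)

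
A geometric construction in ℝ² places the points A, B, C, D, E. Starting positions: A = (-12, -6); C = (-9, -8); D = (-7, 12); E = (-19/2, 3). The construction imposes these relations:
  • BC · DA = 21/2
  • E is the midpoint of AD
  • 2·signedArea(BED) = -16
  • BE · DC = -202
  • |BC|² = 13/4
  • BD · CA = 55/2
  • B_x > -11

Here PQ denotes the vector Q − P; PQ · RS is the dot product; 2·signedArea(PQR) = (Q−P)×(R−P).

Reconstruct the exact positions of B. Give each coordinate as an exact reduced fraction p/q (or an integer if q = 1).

1. B_x = -21/2  [BC · DA = 21/2 ∩ BE · DC = -202]
2. B_y = -7  [BC · DA = 21/2 ∩ BE · DC = -202]
   → B = (-21/2, -7)

B = (-21/2, -7)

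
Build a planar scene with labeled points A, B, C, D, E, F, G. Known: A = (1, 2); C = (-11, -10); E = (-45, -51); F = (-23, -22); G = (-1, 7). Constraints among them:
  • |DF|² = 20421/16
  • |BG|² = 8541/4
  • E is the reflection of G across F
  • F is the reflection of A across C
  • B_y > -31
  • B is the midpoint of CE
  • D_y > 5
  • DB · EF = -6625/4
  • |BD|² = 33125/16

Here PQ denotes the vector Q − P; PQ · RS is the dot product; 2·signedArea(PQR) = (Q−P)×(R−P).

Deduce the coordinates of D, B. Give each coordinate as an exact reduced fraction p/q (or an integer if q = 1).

1. B_x = -28  [B is the midpoint of CE]
2. B_y = -61/2  [B is the midpoint of CE]
   → B = (-28, -61/2)
3. D_x = -1/2  [line -22·x + -29·y + 623/4 = 0 ∩ |BD|² = 33125/16]
4. D_y = 23/4  [line -22·x + -29·y + 623/4 = 0 ∩ |BD|² = 33125/16]
   → D = (-1/2, 23/4)

B = (-28, -61/2)
D = (-1/2, 23/4)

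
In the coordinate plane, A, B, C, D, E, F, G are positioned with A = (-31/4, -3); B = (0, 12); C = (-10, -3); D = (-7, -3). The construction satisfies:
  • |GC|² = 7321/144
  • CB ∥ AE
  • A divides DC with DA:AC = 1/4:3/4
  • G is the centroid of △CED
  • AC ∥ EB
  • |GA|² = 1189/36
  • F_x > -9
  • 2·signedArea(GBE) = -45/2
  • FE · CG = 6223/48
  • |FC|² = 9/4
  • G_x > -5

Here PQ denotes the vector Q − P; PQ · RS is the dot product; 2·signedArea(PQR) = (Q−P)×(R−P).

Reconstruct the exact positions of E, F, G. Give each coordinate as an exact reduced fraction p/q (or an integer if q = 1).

E = (9/4, 12)
F = (-17/2, -3)
G = (-59/12, 2)

1. E_x = 9/4  [AC ∥ EB ∩ CB ∥ AE]
2. E_y = 12  [AC ∥ EB ∩ CB ∥ AE]
   → E = (9/4, 12)
3. G_x = -59/12  [G is the centroid of △CED]
4. G_y = 2  [G is the centroid of △CED]
   → G = (-59/12, 2)
5. F_x = -17/2  [line -61/12·x + -5·y + -1397/24 = 0 ∩ |FC|² = 9/4]
6. F_y = -3  [line -61/12·x + -5·y + -1397/24 = 0 ∩ |FC|² = 9/4]
   → F = (-17/2, -3)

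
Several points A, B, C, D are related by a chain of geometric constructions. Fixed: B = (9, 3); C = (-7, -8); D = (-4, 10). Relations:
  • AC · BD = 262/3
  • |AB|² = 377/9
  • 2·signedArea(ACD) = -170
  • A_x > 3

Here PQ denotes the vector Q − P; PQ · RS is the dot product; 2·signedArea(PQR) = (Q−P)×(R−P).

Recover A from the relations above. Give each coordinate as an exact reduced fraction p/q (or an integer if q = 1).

1. A_x = 11/3  [AC · BD = 262/3 ∩ 2·signedArea(ACD) = -170]
2. A_y = -2/3  [AC · BD = 262/3 ∩ 2·signedArea(ACD) = -170]
   → A = (11/3, -2/3)

A = (11/3, -2/3)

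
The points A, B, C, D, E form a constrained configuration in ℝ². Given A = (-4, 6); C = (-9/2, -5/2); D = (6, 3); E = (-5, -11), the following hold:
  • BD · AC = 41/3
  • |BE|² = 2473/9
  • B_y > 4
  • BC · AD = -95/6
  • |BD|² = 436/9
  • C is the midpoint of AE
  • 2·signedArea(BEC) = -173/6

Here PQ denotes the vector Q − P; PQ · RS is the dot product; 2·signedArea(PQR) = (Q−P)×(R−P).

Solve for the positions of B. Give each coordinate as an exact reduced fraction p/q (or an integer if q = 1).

B = (-2/3, 5)

1. B_x = -2/3  [BC · AD = -95/6 ∩ BD · AC = 41/3]
2. B_y = 5  [BC · AD = -95/6 ∩ BD · AC = 41/3]
   → B = (-2/3, 5)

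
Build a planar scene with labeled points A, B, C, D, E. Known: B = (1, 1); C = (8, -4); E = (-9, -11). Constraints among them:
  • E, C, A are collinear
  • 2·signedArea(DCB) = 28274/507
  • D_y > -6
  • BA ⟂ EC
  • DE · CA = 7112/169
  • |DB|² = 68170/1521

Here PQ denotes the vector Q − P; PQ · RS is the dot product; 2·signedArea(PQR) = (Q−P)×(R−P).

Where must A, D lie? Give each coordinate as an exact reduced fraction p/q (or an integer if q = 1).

1. A_x = 638/169  [E, C, A are collinear ∩ BA ⟂ EC]
2. A_y = -970/169  [E, C, A are collinear ∩ BA ⟂ EC]
   → A = (638/169, -970/169)
3. D_x = -238/169  [2·signedArea(DCB) = 28274/507 ∩ DE · CA = 7112/169]
4. D_y = -2660/507  [2·signedArea(DCB) = 28274/507 ∩ DE · CA = 7112/169]
   → D = (-238/169, -2660/507)

A = (638/169, -970/169)
D = (-238/169, -2660/507)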